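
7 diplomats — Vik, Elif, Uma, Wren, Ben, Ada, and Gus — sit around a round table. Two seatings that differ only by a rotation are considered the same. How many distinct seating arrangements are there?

720

Fix one person's seat to break rotational symmetry; the remaining 6 people can be arranged in (6)! = 720 ways.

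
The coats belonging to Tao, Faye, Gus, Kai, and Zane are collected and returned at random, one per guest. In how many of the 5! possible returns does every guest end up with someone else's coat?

44

This is the derangement count D_5: permutations of 5 items with no fixed point.
By inclusion–exclusion this is Σ_{j=0}^{5} (−1)^j C(5,j)·(5−j)!.
Computing: 120 − 120 + 60 − 20 + 5 − 1 = 44.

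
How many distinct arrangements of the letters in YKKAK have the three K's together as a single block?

Treat the 3 copies of K as a single block. The multiset to arrange is then {KKK, A, Y}, 3 items in all.
All 3 items are distinct, so there are (3)! = 6 arrangements.

6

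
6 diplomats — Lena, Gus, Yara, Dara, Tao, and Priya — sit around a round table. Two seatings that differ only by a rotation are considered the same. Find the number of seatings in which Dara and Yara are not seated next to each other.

All circular seatings of 6 people number (5)! = 120.
Seatings with Dara beside Yara: treat them as a block with 2 internal orders, giving 2 × (4)! = 48.
Subtracting, 120 − 48 = 72.

72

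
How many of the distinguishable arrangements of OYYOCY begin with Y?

30

With the first slot taken by Y, it remains to arrange the other 5 letters (OYOCY).
Those 5 letters have O appearing twice and Y appearing twice, giving (5)!/(2!·2!) = 30.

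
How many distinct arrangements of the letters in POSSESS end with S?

120

With the last slot taken by S, it remains to arrange the other 6 letters (POSESS).
Those 6 letters have S appearing 3 times, giving (6)!/(3!) = 120.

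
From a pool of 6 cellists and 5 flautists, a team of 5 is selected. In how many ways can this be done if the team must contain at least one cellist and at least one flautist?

455

Total 5-person selections from all 11: C(11,5) = 462.
Subtract selections that omit an entire group: no cellists → C(5,5) = 1; no flautists → C(6,5) = 6.
Both groups omitted at once is impossible, so 462 − 7 = 455.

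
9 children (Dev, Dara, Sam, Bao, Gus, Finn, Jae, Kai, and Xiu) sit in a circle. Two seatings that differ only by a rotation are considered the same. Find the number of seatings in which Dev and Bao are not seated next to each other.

30240

Without the restriction there are (8)! = 40320 seatings.
Those with Dev next to Bao: fuse the pair into one unit and seat 8 units around a circle — 2·(7)! = 10080.
Subtracting, 40320 − 10080 = 30240.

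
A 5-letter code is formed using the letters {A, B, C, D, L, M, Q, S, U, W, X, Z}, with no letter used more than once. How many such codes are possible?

This is a permutation of 5 out of 12: P(12,5) = 12!/7!.
That product is 12 × 11 × 10 × 9 × 8 = 95040.

95040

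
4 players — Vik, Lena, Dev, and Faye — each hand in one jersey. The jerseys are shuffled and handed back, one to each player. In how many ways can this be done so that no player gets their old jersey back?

9

This is the derangement count D_4: permutations of 4 items with no fixed point.
By inclusion–exclusion this is Σ_{j=0}^{4} (−1)^j C(4,j)·(4−j)!.
Computing: 24 − 24 + 12 − 4 + 1 = 9.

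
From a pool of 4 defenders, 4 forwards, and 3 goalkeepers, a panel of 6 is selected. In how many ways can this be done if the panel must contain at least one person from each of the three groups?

420

Total 6-person selections from all 11: C(11,6) = 462.
Selections missing a whole group: no defenders → C(7,6) = 7; no forwards → C(7,6) = 7; no goalkeepers → C(8,6) = 28.
Add back selections omitting two groups (i.e. drawn from a single group): C(4,6) + C(4,6) + C(3,6) = 0.
By inclusion–exclusion: 462 − 42 + 0 = 420.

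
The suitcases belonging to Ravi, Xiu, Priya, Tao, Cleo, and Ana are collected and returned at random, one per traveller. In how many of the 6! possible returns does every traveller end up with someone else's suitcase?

Let Aᵢ be the assignments in which traveller i gets their own suitcase. We want the size of the complement of A₁∪…∪A_6.
By inclusion–exclusion this is Σ_{j=0}^{6} (−1)^j C(6,j)·(6−j)!.
Computing: 720 − 720 + 360 − 120 + 30 − 6 + 1 = 265.

265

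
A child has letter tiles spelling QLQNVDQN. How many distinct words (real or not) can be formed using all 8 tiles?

3360

QLQNVDQN has 8 letters with N appearing twice and Q appearing 3 times.
So there are 8! / (3!·2!) = 3360 distinguishable arrangements.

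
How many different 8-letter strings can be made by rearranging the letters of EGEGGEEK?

The 8 letters of EGEGGEEK have repeats: E appearing 4 times and G appearing 3 times.
So there are 8! / (4!·3!) = 280 distinguishable arrangements.

280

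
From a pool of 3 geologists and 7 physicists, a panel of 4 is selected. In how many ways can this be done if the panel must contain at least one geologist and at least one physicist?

175

Unrestricted: C(10,4) = 210 ways to pick any 4 of the 10.
Subtract selections that omit an entire group: no geologists → C(7,4) = 35; no physicists → C(3,4) = 0.
Both groups omitted at once is impossible, so 210 − 35 = 175.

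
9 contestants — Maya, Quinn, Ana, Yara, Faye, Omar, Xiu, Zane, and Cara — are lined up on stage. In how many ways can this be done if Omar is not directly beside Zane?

282240

Of the 9! = 362880 arrangements, those with Omar and Zane adjacent number 2 × 8! = 80640 (treat the pair as a block with 2 internal orders).
Complementary counting: 362880 − 80640 = 282240.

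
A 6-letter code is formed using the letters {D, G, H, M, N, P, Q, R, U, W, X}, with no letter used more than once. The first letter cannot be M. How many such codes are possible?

The first letter has 11−1 = 10 choices (anything except M).
The remaining 5 letters are filled from the other 10 symbols without repetition: 10 × 9 × 8 × 7 × 6 = 30240.
Total: 10 × 30240 = 302400.

302400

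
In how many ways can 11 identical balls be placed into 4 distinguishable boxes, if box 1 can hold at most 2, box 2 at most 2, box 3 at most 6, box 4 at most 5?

By stars and bars, unrestricted non-negative solutions to x_1+…+x_4 = 11 number C(11+3,3) = 364.
Subtract solutions that violate a single cap (substitute x_i' = x_i − (cap_i+1)): x_1 ≥ 3 gives C(11,3) = 165; x_2 ≥ 3 gives C(11,3) = 165; x_3 ≥ 7 gives C(7,3) = 35; x_4 ≥ 6 gives C(8,3) = 56. Together 421.
Add back pairs where two caps are both exceeded: 56 + 4 + 10 + 4 + 10 + 0 = 84.
By inclusion–exclusion the count is 364 − 421 + 84 = 27.

27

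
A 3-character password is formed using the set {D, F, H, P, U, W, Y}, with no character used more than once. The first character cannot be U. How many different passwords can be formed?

180

The first character has 7−1 = 6 choices (anything except U).
The remaining 2 characters are filled from the other 6 symbols without repetition: 6 × 5 = 30.
Total: 6 × 30 = 180.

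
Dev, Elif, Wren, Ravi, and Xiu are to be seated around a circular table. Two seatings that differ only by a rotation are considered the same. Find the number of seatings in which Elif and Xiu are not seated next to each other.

12

All circular seatings of 5 people number (4)! = 24.
Seatings with Elif beside Xiu: treat them as a block with 2 internal orders, giving 2 × (3)! = 12.
Subtracting, 24 − 12 = 12.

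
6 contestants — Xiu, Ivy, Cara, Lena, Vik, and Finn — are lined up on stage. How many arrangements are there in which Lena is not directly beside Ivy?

There are 6! = 720 arrangements in all. If Lena and Ivy are adjacent, merging them into one block gives 2·(5)! = 240 arrangements.
Complementary counting: 720 − 240 = 480.

480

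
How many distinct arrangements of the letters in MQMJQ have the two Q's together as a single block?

Treat the 2 copies of Q as a single block. The multiset to arrange is then {QQ, J, M, M}, 4 items in all.
That gives (4)!/(2!) = 12 arrangements.

12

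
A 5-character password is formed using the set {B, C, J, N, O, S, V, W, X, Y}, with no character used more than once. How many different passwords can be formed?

With no repetition, fill the 5 characters in order: 10 choices, then 9, down to 6.
10 × 9 × 8 × 7 × 6 = 30240.

30240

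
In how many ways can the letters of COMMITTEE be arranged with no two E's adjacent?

35280

There are 9!/(2!·2!·2!) = 45360 arrangements of COMMITTEE in total.
If the two E's are adjacent, glue them into one block, leaving 8 items to arrange: (8)!/(2!·2!) = 10080 ways.
Hence 45360 − 10080 = 35280.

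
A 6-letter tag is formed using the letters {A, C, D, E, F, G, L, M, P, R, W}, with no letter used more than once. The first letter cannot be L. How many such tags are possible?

The first letter has 11−1 = 10 choices (anything except L).
The remaining 5 letters are filled from the other 10 symbols without repetition: 10 × 9 × 8 × 7 × 6 = 30240.
Total: 10 × 30240 = 302400.

302400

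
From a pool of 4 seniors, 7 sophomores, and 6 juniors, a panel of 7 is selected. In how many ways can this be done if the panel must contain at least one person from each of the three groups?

17283

With no constraint there are C(17,7) = 19448 possible selections.
Subtract selections that omit an entire group: no seniors → C(13,7) = 1716; no sophomores → C(10,7) = 120; no juniors → C(11,7) = 330.
Add back selections omitting two groups (i.e. drawn from a single group): C(4,7) + C(7,7) + C(6,7) = 1.
By inclusion–exclusion: 19448 − 2166 + 1 = 17283.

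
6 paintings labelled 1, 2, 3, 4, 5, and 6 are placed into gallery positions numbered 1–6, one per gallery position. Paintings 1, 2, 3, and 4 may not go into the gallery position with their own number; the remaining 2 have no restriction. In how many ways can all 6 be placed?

Let Aᵢ (for 1 ≤ i ≤ 4) be the placements that put painting i in its forbidden gallery position. Any j of these fix j positions, leaving (6−j)! ways to fill the rest, and there are C(4,j) ways to pick which j.
By inclusion–exclusion, the number of valid placements is Σ_{j=0}^{4} (−1)^j C(4,j)·(6−j)!.
Computing: 720 − 480 + 144 − 24 + 2 = 362.

362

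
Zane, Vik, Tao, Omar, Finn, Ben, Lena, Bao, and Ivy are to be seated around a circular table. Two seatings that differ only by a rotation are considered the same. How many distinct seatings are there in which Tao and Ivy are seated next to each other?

Glue Tao and Ivy into a block (2 internal orders). Seating 8 units around a circle gives (7)! arrangements.
So 2 × (7)! = 2 × 5040 = 10080.

10080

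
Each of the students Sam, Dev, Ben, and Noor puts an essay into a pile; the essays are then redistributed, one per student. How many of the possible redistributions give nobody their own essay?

9

Count assignments avoiding every fixed point. For any j of the 4 students fixed to their own essay, the other 4−j can be arranged in (4−j)! ways.
By inclusion–exclusion this is Σ_{j=0}^{4} (−1)^j C(4,j)·(4−j)!.
Computing: 24 − 24 + 12 − 4 + 1 = 9.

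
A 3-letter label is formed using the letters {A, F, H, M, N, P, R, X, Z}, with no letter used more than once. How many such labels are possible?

This is a permutation of 3 out of 9: P(9,3) = 9!/6!.
9 × 8 × 7 = 504.

504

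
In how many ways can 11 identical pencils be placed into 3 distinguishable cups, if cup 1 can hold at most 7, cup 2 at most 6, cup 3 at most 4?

Without the upper bounds there are C(13,2) = 78 ways to split 11 among 3 cups.
Subtract solutions that violate a single cap (substitute x_i' = x_i − (cap_i+1)): x_1 ≥ 8 gives C(5,2) = 10; x_2 ≥ 7 gives C(6,2) = 15; x_3 ≥ 5 gives C(8,2) = 28. Together 53.
No two caps can be exceeded simultaneously, so the pair terms are all 0.
By inclusion–exclusion the count is 78 − 53 + 0 = 25.

25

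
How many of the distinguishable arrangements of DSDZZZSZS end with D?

With the last slot taken by D, it remains to arrange the other 8 letters (SDZZZSZS).
Those 8 letters have S appearing 3 times and Z appearing 4 times, giving (8)!/(4!·3!) = 280.

280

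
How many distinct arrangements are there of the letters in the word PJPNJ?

30

PJPNJ has 5 letters with J appearing twice and P appearing twice.
So there are 5! / (2!·2!) = 30 distinguishable arrangements.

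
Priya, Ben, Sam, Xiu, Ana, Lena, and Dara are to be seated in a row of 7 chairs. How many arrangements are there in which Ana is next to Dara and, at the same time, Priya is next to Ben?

Treat {Ana,Dara} as one block (2 orders) and {Priya,Ben} as another (2 orders).
That leaves 5 units to arrange: 2 × 2 × 5! = 4 × 120 = 480.

480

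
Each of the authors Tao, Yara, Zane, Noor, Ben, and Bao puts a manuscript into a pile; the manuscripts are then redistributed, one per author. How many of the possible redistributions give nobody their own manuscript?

Count assignments avoiding every fixed point. For any j of the 6 authors fixed to their own manuscript, the other 6−j can be arranged in (6−j)! ways.
By inclusion–exclusion this is Σ_{j=0}^{6} (−1)^j C(6,j)·(6−j)!.
Computing: 720 − 720 + 360 − 120 + 30 − 6 + 1 = 265.

265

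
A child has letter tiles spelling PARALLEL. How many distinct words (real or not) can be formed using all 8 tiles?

Letter multiplicities in PARALLEL: A×2, E×1, L×3, P×1, R×1.
So there are 8! / (3!·2!) = 3360 distinguishable arrangements.

3360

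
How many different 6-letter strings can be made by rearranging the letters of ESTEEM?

The 6 letters of ESTEEM have repeats: E appearing 3 times.
So there are 6! / (3!) = 120 distinguishable arrangements.

120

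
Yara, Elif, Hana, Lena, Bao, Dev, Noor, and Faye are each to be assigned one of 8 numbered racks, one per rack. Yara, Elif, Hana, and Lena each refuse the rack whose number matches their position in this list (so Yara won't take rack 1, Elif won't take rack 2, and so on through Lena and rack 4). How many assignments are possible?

24024

Let Aᵢ (for 1 ≤ i ≤ 4) be the placements that put person i in their forbidden rack. Any j of these fix j positions, leaving (8−j)! ways to fill the rest, and there are C(4,j) ways to pick which j.
By inclusion–exclusion, the number of valid placements is Σ_{j=0}^{4} (−1)^j C(4,j)·(8−j)!.
Computing: 40320 − 20160 + 4320 − 480 + 24 = 24024.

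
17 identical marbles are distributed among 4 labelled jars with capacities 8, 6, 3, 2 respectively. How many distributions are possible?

10

Ignoring the caps, the number of non-negative solutions to x_1+…+x_4 = 17 is C(20,3) = 1140.
Subtract solutions that violate a single cap (substitute x_i' = x_i − (cap_i+1)): x_1 ≥ 9 gives C(11,3) = 165; x_2 ≥ 7 gives C(13,3) = 286; x_3 ≥ 4 gives C(16,3) = 560; x_4 ≥ 3 gives C(17,3) = 680. Together 1691.
Add back pairs where two caps are both exceeded: 4 + 35 + 56 + 84 + 120 + 286 = 585.
Subtract triples: 0 + 0 + 4 + 20 = 24.
By inclusion–exclusion the count is 1140 − 1691 + 585 − 24 = 10.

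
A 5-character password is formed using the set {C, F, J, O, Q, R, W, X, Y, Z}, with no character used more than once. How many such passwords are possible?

30240

Choose and order 5 of the 10 symbols: the first character has 10 options, the next 9, and so on down to 6.
That product is 10 × 9 × 8 × 7 × 6 = 30240.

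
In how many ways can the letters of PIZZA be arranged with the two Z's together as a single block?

24

Treat the 2 copies of Z as a single block. The multiset to arrange is then {ZZ, A, I, P}, 4 items in all.
All 4 items are distinct, so there are (4)! = 24 arrangements.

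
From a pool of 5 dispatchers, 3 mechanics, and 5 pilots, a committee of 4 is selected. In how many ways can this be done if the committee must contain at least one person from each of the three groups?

Total 4-person selections from all 13: C(13,4) = 715.
Subtract selections that omit an entire group: no dispatchers → C(8,4) = 70; no mechanics → C(10,4) = 210; no pilots → C(8,4) = 70.
Add back selections omitting two groups (i.e. drawn from a single group): C(5,4) + C(3,4) + C(5,4) = 10.
By inclusion–exclusion: 715 − 350 + 10 = 375.

375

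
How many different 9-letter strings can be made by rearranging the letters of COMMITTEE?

45360

Letter multiplicities in COMMITTEE: C×1, E×2, I×1, M×2, O×1, T×2.
The number of distinct arrangements is 9!/(2!·2!·2!) = 362880/8 = 45360.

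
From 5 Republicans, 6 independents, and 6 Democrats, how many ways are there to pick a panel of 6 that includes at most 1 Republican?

4884

Split by how many Republicans are chosen (0 through 1).
Sum: C(5,0)·C(12,6) + C(5,1)·C(12,5) = 924 + 3960 = 4884.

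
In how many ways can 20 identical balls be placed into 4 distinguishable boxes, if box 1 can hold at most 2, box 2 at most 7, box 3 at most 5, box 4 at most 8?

10

Without the upper bounds there are C(23,3) = 1771 ways to split 20 among 4 boxes.
Subtract solutions that violate a single cap (substitute x_i' = x_i − (cap_i+1)): x_1 ≥ 3 gives C(20,3) = 1140; x_2 ≥ 8 gives C(15,3) = 455; x_3 ≥ 6 gives C(17,3) = 680; x_4 ≥ 9 gives C(14,3) = 364. Together 2639.
Add back pairs where two caps are both exceeded: 220 + 364 + 165 + 84 + 20 + 56 = 909.
Subtract triples: 20 + 1 + 10 + 0 = 31.
By inclusion–exclusion the count is 1771 − 2639 + 909 − 31 = 10.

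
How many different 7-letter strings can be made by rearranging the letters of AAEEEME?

The 7 letters of AAEEEME have repeats: A appearing twice and E appearing 4 times.
So there are 7! / (4!·2!) = 105 distinguishable arrangements.

105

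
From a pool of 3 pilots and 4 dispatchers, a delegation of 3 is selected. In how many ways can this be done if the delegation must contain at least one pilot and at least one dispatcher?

30

Unrestricted: C(7,3) = 35 ways to pick any 3 of the 7.
Subtract selections that omit an entire group: no pilots → C(4,3) = 4; no dispatchers → C(3,3) = 1.
Both groups omitted at once is impossible, so 35 − 5 = 30.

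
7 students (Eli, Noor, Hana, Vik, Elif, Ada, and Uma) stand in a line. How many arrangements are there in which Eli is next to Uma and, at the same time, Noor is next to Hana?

Treat {Eli,Uma} as one block (2 orders) and {Noor,Hana} as another (2 orders).
That leaves 5 units to arrange: 2 × 2 × 5! = 4 × 120 = 480.

480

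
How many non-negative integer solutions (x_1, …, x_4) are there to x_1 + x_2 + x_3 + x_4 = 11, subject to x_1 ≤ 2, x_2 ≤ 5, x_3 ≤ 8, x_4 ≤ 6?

112

Ignoring the caps, the number of non-negative solutions to x_1+…+x_4 = 11 is C(14,3) = 364.
Subtract solutions that violate a single cap (substitute x_i' = x_i − (cap_i+1)): x_1 ≥ 3 gives C(11,3) = 165; x_2 ≥ 6 gives C(8,3) = 56; x_3 ≥ 9 gives C(5,3) = 10; x_4 ≥ 7 gives C(7,3) = 35. Together 266.
Add back pairs where two caps are both exceeded: 10 + 0 + 4 + 0 + 0 + 0 = 14.
By inclusion–exclusion the count is 364 − 266 + 14 = 112.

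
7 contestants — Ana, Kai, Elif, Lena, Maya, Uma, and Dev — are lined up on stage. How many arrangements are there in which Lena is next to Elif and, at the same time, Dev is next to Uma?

Treat {Lena,Elif} as one block (2 orders) and {Dev,Uma} as another (2 orders).
That leaves 5 units to arrange: 2 × 2 × 5! = 4 × 120 = 480.

480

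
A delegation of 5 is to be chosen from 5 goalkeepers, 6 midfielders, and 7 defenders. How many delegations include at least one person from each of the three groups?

Unrestricted: C(18,5) = 8568 ways to pick any 5 of the 18.
Subtract selections that omit an entire group: no goalkeepers → C(13,5) = 1287; no midfielders → C(12,5) = 792; no defenders → C(11,5) = 462.
Add back selections omitting two groups (i.e. drawn from a single group): C(5,5) + C(6,5) + C(7,5) = 28.
By inclusion–exclusion: 8568 − 2541 + 28 = 6055.

6055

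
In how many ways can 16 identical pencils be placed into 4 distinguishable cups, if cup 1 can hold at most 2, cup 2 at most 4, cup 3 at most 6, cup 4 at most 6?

Without the upper bounds there are C(19,3) = 969 ways to split 16 among 4 cups.
Subtract solutions that violate a single cap (substitute x_i' = x_i − (cap_i+1)): x_1 ≥ 3 gives C(16,3) = 560; x_2 ≥ 5 gives C(14,3) = 364; x_3 ≥ 7 gives C(12,3) = 220; x_4 ≥ 7 gives C(12,3) = 220. Together 1364.
Add back pairs where two caps are both exceeded: 165 + 84 + 84 + 35 + 35 + 10 = 413.
Subtract triples: 4 + 4 + 0 + 0 = 8.
By inclusion–exclusion the count is 969 − 1364 + 413 − 8 = 10.

10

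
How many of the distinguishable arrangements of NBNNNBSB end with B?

With the last slot taken by B, it remains to arrange the other 7 letters (NNNNBSB).
Those 7 letters have B appearing twice and N appearing 4 times, giving (7)!/(4!·2!) = 105.

105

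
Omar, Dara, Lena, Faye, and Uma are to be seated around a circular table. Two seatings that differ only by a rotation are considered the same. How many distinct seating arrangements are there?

24

Seat Omar anywhere (absorbing the rotational symmetry), then permute the other 4: (4)! = 24.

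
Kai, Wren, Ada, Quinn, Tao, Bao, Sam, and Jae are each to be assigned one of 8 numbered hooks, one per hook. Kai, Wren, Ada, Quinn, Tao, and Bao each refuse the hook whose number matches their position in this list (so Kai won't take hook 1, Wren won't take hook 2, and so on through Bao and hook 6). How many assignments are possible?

18806

Let Aᵢ (for 1 ≤ i ≤ 6) be the placements that put person i in their forbidden hook. Any j of these fix j positions, leaving (8−j)! ways to fill the rest, and there are C(6,j) ways to pick which j.
By inclusion–exclusion, the number of valid placements is Σ_{j=0}^{6} (−1)^j C(6,j)·(8−j)!.
Computing: 40320 − 30240 + 10800 − 2400 + 360 − 36 + 2 = 18806.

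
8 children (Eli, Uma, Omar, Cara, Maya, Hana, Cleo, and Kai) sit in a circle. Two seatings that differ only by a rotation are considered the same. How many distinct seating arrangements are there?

Seat Eli anywhere (absorbing the rotational symmetry), then permute the other 7: (7)! = 5040.

5040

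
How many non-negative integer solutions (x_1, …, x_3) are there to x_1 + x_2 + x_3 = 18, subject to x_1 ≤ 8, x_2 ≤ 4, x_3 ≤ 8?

6

Without the upper bounds there are C(20,2) = 190 ways to split 18 among 3 variables.
Subtract solutions that violate a single cap (substitute x_i' = x_i − (cap_i+1)): x_1 ≥ 9 gives C(11,2) = 55; x_2 ≥ 5 gives C(15,2) = 105; x_3 ≥ 9 gives C(11,2) = 55. Together 215.
Add back pairs where two caps are both exceeded: 15 + 1 + 15 = 31.
By inclusion–exclusion the count is 190 − 215 + 31 = 6.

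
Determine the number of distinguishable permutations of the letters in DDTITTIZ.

Letter multiplicities in DDTITTIZ: D×2, I×2, T×3, Z×1.
Dividing 8! = 40320 by 3!·2!·2! = 24 for the repeated letters gives 1680.

1680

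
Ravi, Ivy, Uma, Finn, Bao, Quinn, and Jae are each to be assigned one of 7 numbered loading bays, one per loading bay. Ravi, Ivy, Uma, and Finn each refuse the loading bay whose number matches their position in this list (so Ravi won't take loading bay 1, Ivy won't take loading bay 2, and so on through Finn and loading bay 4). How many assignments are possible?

Let Aᵢ (for 1 ≤ i ≤ 4) be the placements that put person i in their forbidden loading bay. Any j of these fix j positions, leaving (7−j)! ways to fill the rest, and there are C(4,j) ways to pick which j.
By inclusion–exclusion, the number of valid placements is Σ_{j=0}^{4} (−1)^j C(4,j)·(7−j)!.
Computing: 5040 − 2880 + 720 − 96 + 6 = 2790.

2790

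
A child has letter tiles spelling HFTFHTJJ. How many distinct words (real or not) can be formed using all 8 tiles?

The 8 letters of HFTFHTJJ have repeats: F appearing twice, H appearing twice, J appearing twice, and T appearing twice.
Dividing 8! = 40320 by 2!·2!·2!·2! = 16 for the repeated letters gives 2520.

2520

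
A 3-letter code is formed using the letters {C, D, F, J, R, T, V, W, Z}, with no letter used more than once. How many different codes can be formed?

Choose and order 3 of the 9 symbols: the first letter has 9 options, the next 8, then 7.
That product is 9 × 8 × 7 = 504.

504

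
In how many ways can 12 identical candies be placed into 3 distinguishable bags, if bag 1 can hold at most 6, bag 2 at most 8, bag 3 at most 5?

32

Ignoring the caps, the number of non-negative solutions to x_1+…+x_3 = 12 is C(14,2) = 91.
Subtract solutions that violate a single cap (substitute x_i' = x_i − (cap_i+1)): x_1 ≥ 7 gives C(7,2) = 21; x_2 ≥ 9 gives C(5,2) = 10; x_3 ≥ 6 gives C(8,2) = 28. Together 59.
No two caps can be exceeded simultaneously, so the pair terms are all 0.
By inclusion–exclusion the count is 91 − 59 + 0 = 32.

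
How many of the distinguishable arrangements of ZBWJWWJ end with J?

With the last slot taken by J, it remains to arrange the other 6 letters (ZBWWWJ).
Those 6 letters have W appearing 3 times, giving (6)!/(3!) = 120.

120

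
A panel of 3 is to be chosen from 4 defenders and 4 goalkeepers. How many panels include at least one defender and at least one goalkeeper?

Unrestricted: C(8,3) = 56 ways to pick any 3 of the 8.
Subtract selections that omit an entire group: no defenders → C(4,3) = 4; no goalkeepers → C(4,3) = 4.
Both groups omitted at once is impossible, so 56 − 8 = 48.

48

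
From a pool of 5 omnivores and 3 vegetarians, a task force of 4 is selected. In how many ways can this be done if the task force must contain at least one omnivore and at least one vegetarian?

65

With no constraint there are C(8,4) = 70 possible selections.
Selections missing a whole group: no omnivores → C(3,4) = 0; no vegetarians → C(5,4) = 5.
Both groups omitted at once is impossible, so 70 − 5 = 65.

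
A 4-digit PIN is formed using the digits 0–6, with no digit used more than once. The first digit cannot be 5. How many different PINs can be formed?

720

The first digit has 7−1 = 6 choices (anything except 5).
The remaining 3 digits are filled from the other 6 symbols without repetition: 6 × 5 × 4 = 120.
Total: 6 × 120 = 720.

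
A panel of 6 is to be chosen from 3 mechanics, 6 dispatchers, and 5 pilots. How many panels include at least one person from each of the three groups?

2430

Total 6-person selections from all 14: C(14,6) = 3003.
Subtract selections that omit an entire group: no mechanics → C(11,6) = 462; no dispatchers → C(8,6) = 28; no pilots → C(9,6) = 84.
Add back selections omitting two groups (i.e. drawn from a single group): C(3,6) + C(6,6) + C(5,6) = 1.
By inclusion–exclusion: 3003 − 574 + 1 = 2430.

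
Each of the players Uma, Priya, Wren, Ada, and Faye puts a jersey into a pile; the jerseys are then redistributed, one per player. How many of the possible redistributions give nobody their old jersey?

44

Let Aᵢ be the assignments in which player i gets their old jersey. We want the size of the complement of A₁∪…∪A_5.
By inclusion–exclusion this is Σ_{j=0}^{5} (−1)^j C(5,j)·(5−j)!.
Computing: 120 − 120 + 60 − 20 + 5 − 1 = 44.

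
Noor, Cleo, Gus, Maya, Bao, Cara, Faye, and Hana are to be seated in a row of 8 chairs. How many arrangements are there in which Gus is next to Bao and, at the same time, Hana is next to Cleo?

Treat {Gus,Bao} as one block (2 orders) and {Hana,Cleo} as another (2 orders).
That leaves 6 units to arrange: 2 × 2 × 6! = 4 × 720 = 2880.

2880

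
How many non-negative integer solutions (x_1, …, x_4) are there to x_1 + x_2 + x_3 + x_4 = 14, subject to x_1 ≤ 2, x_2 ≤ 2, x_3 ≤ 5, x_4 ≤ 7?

10

By stars and bars, unrestricted non-negative solutions to x_1+…+x_4 = 14 number C(14+3,3) = 680.
Subtract solutions that violate a single cap (substitute x_i' = x_i − (cap_i+1)): x_1 ≥ 3 gives C(14,3) = 364; x_2 ≥ 3 gives C(14,3) = 364; x_3 ≥ 6 gives C(11,3) = 165; x_4 ≥ 8 gives C(9,3) = 84. Together 977.
Add back pairs where two caps are both exceeded: 165 + 56 + 20 + 56 + 20 + 1 = 318.
Subtract triples: 10 + 1 + 0 + 0 = 11.
By inclusion–exclusion the count is 680 − 977 + 318 − 11 = 10.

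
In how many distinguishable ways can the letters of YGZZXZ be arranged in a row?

120

YGZZXZ has 6 letters with Z appearing 3 times.
The number of distinct arrangements is 6!/(3!) = 720/6 = 120.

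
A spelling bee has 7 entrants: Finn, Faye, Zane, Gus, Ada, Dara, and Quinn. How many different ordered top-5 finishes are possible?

There are 7 choices for 1st place, 6 for 2nd, and so on down to 3 for position 5.
That gives 7 × 6 × 5 × 4 × 3 = 2520.

2520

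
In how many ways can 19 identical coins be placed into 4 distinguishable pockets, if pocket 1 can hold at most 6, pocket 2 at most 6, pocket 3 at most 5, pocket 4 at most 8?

83

By stars and bars, unrestricted non-negative solutions to x_1+…+x_4 = 19 number C(19+3,3) = 1540.
Subtract solutions that violate a single cap (substitute x_i' = x_i − (cap_i+1)): x_1 ≥ 7 gives C(15,3) = 455; x_2 ≥ 7 gives C(15,3) = 455; x_3 ≥ 6 gives C(16,3) = 560; x_4 ≥ 9 gives C(13,3) = 286. Together 1756.
Add back pairs where two caps are both exceeded: 56 + 84 + 20 + 84 + 20 + 35 = 299.
By inclusion–exclusion the count is 1540 − 1756 + 299 = 83.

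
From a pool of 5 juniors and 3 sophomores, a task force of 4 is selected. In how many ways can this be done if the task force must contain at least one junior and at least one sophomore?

65

With no constraint there are C(8,4) = 70 possible selections.
Selections missing a whole group: no juniors → C(3,4) = 0; no sophomores → C(5,4) = 5.
Both groups omitted at once is impossible, so 70 − 5 = 65.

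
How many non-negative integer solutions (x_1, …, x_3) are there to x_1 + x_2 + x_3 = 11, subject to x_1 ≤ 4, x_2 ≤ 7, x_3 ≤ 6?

25

Ignoring the caps, the number of non-negative solutions to x_1+…+x_3 = 11 is C(13,2) = 78.
Subtract solutions that violate a single cap (substitute x_i' = x_i − (cap_i+1)): x_1 ≥ 5 gives C(8,2) = 28; x_2 ≥ 8 gives C(5,2) = 10; x_3 ≥ 7 gives C(6,2) = 15. Together 53.
No two caps can be exceeded simultaneously, so the pair terms are all 0.
By inclusion–exclusion the count is 78 − 53 + 0 = 25.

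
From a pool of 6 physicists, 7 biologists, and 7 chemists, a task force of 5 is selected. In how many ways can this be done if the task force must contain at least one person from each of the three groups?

10976

Total 5-person selections from all 20: C(20,5) = 15504.
Selections missing a whole group: no physicists → C(14,5) = 2002; no biologists → C(13,5) = 1287; no chemists → C(13,5) = 1287.
Add back selections omitting two groups (i.e. drawn from a single group): C(6,5) + C(7,5) + C(7,5) = 48.
By inclusion–exclusion: 15504 − 4576 + 48 = 10976.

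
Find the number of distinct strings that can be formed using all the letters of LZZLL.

LZZLL has 5 letters with L appearing 3 times and Z appearing twice.
Dividing 5! = 120 by 3!·2! = 12 for the repeated letters gives 10.

10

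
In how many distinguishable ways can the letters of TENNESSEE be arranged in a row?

Letter multiplicities in TENNESSEE: E×4, N×2, S×2, T×1.
Dividing 9! = 362880 by 4!·2!·2! = 96 for the repeated letters gives 3780.

3780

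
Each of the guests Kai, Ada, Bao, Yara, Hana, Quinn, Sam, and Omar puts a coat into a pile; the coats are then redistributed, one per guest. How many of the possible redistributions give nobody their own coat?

14833

This is the derangement count D_8: permutations of 8 items with no fixed point.
By inclusion–exclusion this is Σ_{j=0}^{8} (−1)^j C(8,j)·(8−j)!.
Computing: 40320 − 40320 + 20160 − 6720 + 1680 − 336 + 56 − 8 + 1 = 14833.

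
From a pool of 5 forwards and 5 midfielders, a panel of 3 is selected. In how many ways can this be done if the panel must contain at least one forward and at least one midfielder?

100

With no constraint there are C(10,3) = 120 possible selections.
Selections missing a whole group: no forwards → C(5,3) = 10; no midfielders → C(5,3) = 10.
Both groups omitted at once is impossible, so 120 − 20 = 100.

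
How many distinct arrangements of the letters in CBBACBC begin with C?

60

Fix C in the first position and arrange the remaining 6 letters.
Those 6 letters have B appearing 3 times and C appearing twice, giving (6)!/(3!·2!) = 60.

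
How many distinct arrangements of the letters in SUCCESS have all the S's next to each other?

60

Treat the 3 copies of S as a single block. The multiset to arrange is then {SSS, C, C, E, U}, 5 items in all.
That gives (5)!/(2!) = 60 arrangements.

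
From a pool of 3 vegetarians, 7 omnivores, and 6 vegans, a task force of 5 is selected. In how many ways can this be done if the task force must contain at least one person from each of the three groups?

2730

Unrestricted: C(16,5) = 4368 ways to pick any 5 of the 16.
Selections missing a whole group: no vegetarians → C(13,5) = 1287; no omnivores → C(9,5) = 126; no vegans → C(10,5) = 252.
Add back selections omitting two groups (i.e. drawn from a single group): C(3,5) + C(7,5) + C(6,5) = 27.
By inclusion–exclusion: 4368 − 1665 + 27 = 2730.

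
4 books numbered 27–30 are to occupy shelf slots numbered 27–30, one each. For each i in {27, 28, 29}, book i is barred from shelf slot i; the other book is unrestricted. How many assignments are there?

Let Aᵢ (for i ∈ {27, 28, 29}) be the placements that put book i in its forbidden shelf slot. Any j of these fix j positions, leaving (4−j)! ways to fill the rest, and there are C(3,j) ways to pick which j.
By inclusion–exclusion, the number of valid placements is Σ_{j=0}^{3} (−1)^j C(3,j)·(4−j)!.
Computing: 24 − 18 + 6 − 1 = 11.

11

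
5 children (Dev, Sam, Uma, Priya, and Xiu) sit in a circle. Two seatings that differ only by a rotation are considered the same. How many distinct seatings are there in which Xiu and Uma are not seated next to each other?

All circular seatings of 5 people number (4)! = 24.
Those with Xiu next to Uma: fuse the pair into one unit and seat 4 units around a circle — 2·(3)! = 12.
Subtracting, 24 − 12 = 12.

12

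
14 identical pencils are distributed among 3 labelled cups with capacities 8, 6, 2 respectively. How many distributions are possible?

6

Without the upper bounds there are C(16,2) = 120 ways to split 14 among 3 cups.
Subtract solutions that violate a single cap (substitute x_i' = x_i − (cap_i+1)): x_1 ≥ 9 gives C(7,2) = 21; x_2 ≥ 7 gives C(9,2) = 36; x_3 ≥ 3 gives C(13,2) = 78. Together 135.
Add back pairs where two caps are both exceeded: 0 + 6 + 15 = 21.
By inclusion–exclusion the count is 120 − 135 + 21 = 6.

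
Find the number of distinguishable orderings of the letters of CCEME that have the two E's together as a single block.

12

Treat the 2 copies of E as a single block. The multiset to arrange is then {EE, C, C, M}, 4 items in all.
That gives (4)!/(2!) = 12 arrangements.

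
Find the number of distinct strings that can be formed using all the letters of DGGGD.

10

The 5 letters of DGGGD have repeats: D appearing twice and G appearing 3 times.
So there are 5! / (3!·2!) = 10 distinguishable arrangements.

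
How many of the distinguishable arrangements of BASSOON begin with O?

Fix O in the first position and arrange the remaining 6 letters.
Those 6 letters have S appearing twice, giving (6)!/(2!) = 360.

360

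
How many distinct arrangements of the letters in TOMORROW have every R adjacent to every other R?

Treat the 2 copies of R as a single block. The multiset to arrange is then {RR, M, O, O, O, T, W}, 7 items in all.
That gives (7)!/(3!) = 840 arrangements.

840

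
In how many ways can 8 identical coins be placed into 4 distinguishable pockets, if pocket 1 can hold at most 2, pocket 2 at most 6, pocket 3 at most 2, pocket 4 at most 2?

Without the upper bounds there are C(11,3) = 165 ways to split 8 among 4 pockets.
Subtract solutions that violate a single cap (substitute x_i' = x_i − (cap_i+1)): x_1 ≥ 3 gives C(8,3) = 56; x_2 ≥ 7 gives C(4,3) = 4; x_3 ≥ 3 gives C(8,3) = 56; x_4 ≥ 3 gives C(8,3) = 56. Together 172.
Add back pairs where two caps are both exceeded: 0 + 10 + 10 + 0 + 0 + 10 = 30.
By inclusion–exclusion the count is 165 − 172 + 30 = 23.

23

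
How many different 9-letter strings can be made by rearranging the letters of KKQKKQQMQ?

630

Letter multiplicities in KKQKKQQMQ: K×4, M×1, Q×4.
Dividing 9! = 362880 by 4!·4! = 576 for the repeated letters gives 630.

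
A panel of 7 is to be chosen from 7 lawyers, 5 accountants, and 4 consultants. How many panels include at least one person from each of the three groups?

With no constraint there are C(16,7) = 11440 possible selections.
Subtract selections that omit an entire group: no lawyers → C(9,7) = 36; no accountants → C(11,7) = 330; no consultants → C(12,7) = 792.
Add back selections omitting two groups (i.e. drawn from a single group): C(7,7) + C(5,7) + C(4,7) = 1.
By inclusion–exclusion: 11440 − 1158 + 1 = 10283.

10283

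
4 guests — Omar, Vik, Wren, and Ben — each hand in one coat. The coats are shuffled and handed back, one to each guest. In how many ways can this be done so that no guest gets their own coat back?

9

This is the derangement count D_4: permutations of 4 items with no fixed point.
By inclusion–exclusion this is Σ_{j=0}^{4} (−1)^j C(4,j)·(4−j)!.
Computing: 24 − 24 + 12 − 4 + 1 = 9.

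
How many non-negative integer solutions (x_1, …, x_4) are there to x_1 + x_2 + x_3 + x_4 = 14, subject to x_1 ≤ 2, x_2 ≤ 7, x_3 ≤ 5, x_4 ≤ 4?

31

Without the upper bounds there are C(17,3) = 680 ways to split 14 among 4 variables.
Subtract solutions that violate a single cap (substitute x_i' = x_i − (cap_i+1)): x_1 ≥ 3 gives C(14,3) = 364; x_2 ≥ 8 gives C(9,3) = 84; x_3 ≥ 6 gives C(11,3) = 165; x_4 ≥ 5 gives C(12,3) = 220. Together 833.
Add back pairs where two caps are both exceeded: 20 + 56 + 84 + 1 + 4 + 20 = 185.
Subtract triples: 0 + 0 + 1 + 0 = 1.
By inclusion–exclusion the count is 680 − 833 + 185 − 1 = 31.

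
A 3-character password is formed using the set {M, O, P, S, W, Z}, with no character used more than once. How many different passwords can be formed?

120

Choose and order 3 of the 6 symbols: the first character has 6 options, the next 5, then 4.
That product is 6 × 5 × 4 = 120.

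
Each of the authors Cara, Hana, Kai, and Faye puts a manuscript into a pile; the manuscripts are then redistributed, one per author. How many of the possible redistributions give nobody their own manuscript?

9

This is the derangement count D_4: permutations of 4 items with no fixed point.
By inclusion–exclusion this is Σ_{j=0}^{4} (−1)^j C(4,j)·(4−j)!.
Computing: 24 − 24 + 12 − 4 + 1 = 9.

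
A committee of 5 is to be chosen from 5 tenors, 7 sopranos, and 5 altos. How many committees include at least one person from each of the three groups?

4375

Unrestricted: C(17,5) = 6188 ways to pick any 5 of the 17.
Selections missing a whole group: no tenors → C(12,5) = 792; no sopranos → C(10,5) = 252; no altos → C(12,5) = 792.
Add back selections omitting two groups (i.e. drawn from a single group): C(5,5) + C(7,5) + C(5,5) = 23.
By inclusion–exclusion: 6188 − 1836 + 23 = 4375.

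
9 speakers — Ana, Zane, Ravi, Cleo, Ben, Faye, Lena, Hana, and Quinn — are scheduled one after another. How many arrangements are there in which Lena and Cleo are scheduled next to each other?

80640

Treat {Lena, Cleo} as a single unit. There are 8 units to order, and the pair itself can be ordered 2 ways.
That gives 2 × 8! = 2 × 40320 = 80640.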